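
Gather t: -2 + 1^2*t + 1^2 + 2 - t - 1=0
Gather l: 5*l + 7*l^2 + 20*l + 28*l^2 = 35*l^2 + 25*l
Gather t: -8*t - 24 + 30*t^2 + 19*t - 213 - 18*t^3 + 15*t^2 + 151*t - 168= -18*t^3 + 45*t^2 + 162*t - 405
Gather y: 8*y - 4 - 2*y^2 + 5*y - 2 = -2*y^2 + 13*y - 6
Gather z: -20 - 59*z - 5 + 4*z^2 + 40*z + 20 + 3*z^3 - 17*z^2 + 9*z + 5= 3*z^3 - 13*z^2 - 10*z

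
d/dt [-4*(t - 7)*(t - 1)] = 32 - 8*t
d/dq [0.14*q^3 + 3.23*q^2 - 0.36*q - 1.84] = 0.42*q^2 + 6.46*q - 0.36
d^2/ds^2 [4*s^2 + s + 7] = 8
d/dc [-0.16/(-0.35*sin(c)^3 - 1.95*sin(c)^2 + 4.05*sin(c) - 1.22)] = (-0.168*sin(c)^2 - 0.624*sin(c) + 0.648)*cos(c)/(0.35*sin(c)^3 + 1.95*sin(c)^2 - 4.05*sin(c) + 1.22)^2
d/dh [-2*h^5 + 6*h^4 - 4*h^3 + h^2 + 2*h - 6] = -10*h^4 + 24*h^3 - 12*h^2 + 2*h + 2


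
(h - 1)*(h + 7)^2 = h^3 + 13*h^2 + 35*h - 49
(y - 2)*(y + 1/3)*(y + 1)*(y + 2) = y^4 + 4*y^3/3 - 11*y^2/3 - 16*y/3 - 4/3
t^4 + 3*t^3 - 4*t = t*(t - 1)*(t + 2)^2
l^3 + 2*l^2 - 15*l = l*(l - 3)*(l + 5)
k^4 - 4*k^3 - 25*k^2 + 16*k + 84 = (k - 7)*(k - 2)*(k + 2)*(k + 3)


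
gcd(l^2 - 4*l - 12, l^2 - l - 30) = l - 6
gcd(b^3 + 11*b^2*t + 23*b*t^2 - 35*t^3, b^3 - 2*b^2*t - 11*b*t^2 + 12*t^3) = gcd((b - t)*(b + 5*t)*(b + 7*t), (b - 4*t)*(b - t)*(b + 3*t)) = -b + t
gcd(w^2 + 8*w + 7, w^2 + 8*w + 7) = w^2 + 8*w + 7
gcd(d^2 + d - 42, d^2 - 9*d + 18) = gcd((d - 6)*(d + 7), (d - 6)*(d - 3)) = d - 6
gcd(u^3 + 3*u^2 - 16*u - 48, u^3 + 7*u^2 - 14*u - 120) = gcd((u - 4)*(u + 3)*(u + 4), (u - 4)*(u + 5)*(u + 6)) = u - 4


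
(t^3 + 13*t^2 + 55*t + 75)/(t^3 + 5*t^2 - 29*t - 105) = (t^2 + 10*t + 25)/(t^2 + 2*t - 35)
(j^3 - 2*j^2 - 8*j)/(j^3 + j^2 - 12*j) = (j^2 - 2*j - 8)/(j^2 + j - 12)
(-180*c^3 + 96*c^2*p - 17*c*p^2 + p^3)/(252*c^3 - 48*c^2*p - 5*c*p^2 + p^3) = (-5*c + p)/(7*c + p)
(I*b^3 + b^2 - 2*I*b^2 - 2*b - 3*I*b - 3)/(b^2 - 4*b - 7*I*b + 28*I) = (I*b^3 + b^2*(1 - 2*I) - b*(2 + 3*I) - 3)/(b^2 - b*(4 + 7*I) + 28*I)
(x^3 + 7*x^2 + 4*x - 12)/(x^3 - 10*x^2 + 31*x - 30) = (x^3 + 7*x^2 + 4*x - 12)/(x^3 - 10*x^2 + 31*x - 30)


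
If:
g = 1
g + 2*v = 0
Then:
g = 1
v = -1/2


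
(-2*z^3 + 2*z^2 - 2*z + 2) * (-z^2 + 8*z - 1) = 2*z^5 - 18*z^4 + 20*z^3 - 20*z^2 + 18*z - 2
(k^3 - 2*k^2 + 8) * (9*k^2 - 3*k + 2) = 9*k^5 - 21*k^4 + 8*k^3 + 68*k^2 - 24*k + 16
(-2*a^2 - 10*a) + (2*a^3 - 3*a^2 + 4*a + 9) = 2*a^3 - 5*a^2 - 6*a + 9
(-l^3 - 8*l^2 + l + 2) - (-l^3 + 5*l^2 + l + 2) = -13*l^2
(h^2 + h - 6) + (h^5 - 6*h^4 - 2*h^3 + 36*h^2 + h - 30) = h^5 - 6*h^4 - 2*h^3 + 37*h^2 + 2*h - 36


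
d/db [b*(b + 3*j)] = 2*b + 3*j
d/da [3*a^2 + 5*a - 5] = 6*a + 5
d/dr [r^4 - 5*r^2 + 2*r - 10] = 4*r^3 - 10*r + 2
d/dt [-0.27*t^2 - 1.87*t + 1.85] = -0.54*t - 1.87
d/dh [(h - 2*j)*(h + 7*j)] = 2*h + 5*j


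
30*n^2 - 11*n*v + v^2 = (-6*n + v)*(-5*n + v)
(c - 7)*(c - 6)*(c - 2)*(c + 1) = c^4 - 14*c^3 + 53*c^2 - 16*c - 84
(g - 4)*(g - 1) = g^2 - 5*g + 4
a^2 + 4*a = a*(a + 4)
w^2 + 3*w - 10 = (w - 2)*(w + 5)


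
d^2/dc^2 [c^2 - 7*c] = 2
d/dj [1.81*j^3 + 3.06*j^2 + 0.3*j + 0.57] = 5.43*j^2 + 6.12*j + 0.3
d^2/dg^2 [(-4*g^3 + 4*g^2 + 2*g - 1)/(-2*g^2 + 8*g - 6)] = (34*g^3 - 105*g^2 + 114*g - 47)/(g^6 - 12*g^5 + 57*g^4 - 136*g^3 + 171*g^2 - 108*g + 27)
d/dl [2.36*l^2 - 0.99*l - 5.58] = 4.72*l - 0.99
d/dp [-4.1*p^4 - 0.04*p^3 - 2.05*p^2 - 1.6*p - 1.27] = -16.4*p^3 - 0.12*p^2 - 4.1*p - 1.6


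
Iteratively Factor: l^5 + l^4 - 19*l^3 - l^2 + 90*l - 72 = (l + 3)*(l^4 - 2*l^3 - 13*l^2 + 38*l - 24) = (l - 3)*(l + 3)*(l^3 + l^2 - 10*l + 8) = (l - 3)*(l - 2)*(l + 3)*(l^2 + 3*l - 4) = (l - 3)*(l - 2)*(l - 1)*(l + 3)*(l + 4)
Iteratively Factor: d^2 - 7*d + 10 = (d - 2)*(d - 5)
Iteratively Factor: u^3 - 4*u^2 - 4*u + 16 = (u - 4)*(u^2 - 4) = (u - 4)*(u - 2)*(u + 2)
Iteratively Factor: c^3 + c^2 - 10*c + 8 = (c - 2)*(c^2 + 3*c - 4) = (c - 2)*(c - 1)*(c + 4)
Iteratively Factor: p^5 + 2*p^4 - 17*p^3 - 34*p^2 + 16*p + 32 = (p + 2)*(p^4 - 17*p^2 + 16) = (p - 1)*(p + 2)*(p^3 + p^2 - 16*p - 16) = (p - 4)*(p - 1)*(p + 2)*(p^2 + 5*p + 4) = (p - 4)*(p - 1)*(p + 2)*(p + 4)*(p + 1)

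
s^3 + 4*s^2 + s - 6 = (s - 1)*(s + 2)*(s + 3)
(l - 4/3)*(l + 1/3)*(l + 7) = l^3 + 6*l^2 - 67*l/9 - 28/9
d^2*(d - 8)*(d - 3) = d^4 - 11*d^3 + 24*d^2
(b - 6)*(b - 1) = b^2 - 7*b + 6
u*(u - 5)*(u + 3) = u^3 - 2*u^2 - 15*u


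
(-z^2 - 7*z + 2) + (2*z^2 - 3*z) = z^2 - 10*z + 2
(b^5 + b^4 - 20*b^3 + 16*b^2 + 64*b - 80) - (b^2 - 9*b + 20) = b^5 + b^4 - 20*b^3 + 15*b^2 + 73*b - 100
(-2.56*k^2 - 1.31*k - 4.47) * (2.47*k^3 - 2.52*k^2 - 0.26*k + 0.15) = -6.3232*k^5 + 3.2155*k^4 - 7.0741*k^3 + 11.221*k^2 + 0.9657*k - 0.6705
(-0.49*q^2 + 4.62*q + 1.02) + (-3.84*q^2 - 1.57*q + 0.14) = -4.33*q^2 + 3.05*q + 1.16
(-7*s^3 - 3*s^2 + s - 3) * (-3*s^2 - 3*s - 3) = 21*s^5 + 30*s^4 + 27*s^3 + 15*s^2 + 6*s + 9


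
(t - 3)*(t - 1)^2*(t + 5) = t^4 - 18*t^2 + 32*t - 15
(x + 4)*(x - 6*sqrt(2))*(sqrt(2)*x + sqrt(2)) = sqrt(2)*x^3 - 12*x^2 + 5*sqrt(2)*x^2 - 60*x + 4*sqrt(2)*x - 48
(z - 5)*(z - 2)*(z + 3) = z^3 - 4*z^2 - 11*z + 30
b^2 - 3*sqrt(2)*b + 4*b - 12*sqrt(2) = (b + 4)*(b - 3*sqrt(2))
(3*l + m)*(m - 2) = 3*l*m - 6*l + m^2 - 2*m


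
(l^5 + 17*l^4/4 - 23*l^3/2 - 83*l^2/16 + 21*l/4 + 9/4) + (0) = l^5 + 17*l^4/4 - 23*l^3/2 - 83*l^2/16 + 21*l/4 + 9/4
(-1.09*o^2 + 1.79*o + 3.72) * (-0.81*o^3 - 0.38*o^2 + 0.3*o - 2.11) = 0.8829*o^5 - 1.0357*o^4 - 4.0204*o^3 + 1.4233*o^2 - 2.6609*o - 7.8492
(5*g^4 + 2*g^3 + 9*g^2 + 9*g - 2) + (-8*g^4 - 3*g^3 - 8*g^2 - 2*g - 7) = -3*g^4 - g^3 + g^2 + 7*g - 9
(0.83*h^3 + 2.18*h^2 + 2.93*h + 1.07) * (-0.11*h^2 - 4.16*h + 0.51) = -0.0913*h^5 - 3.6926*h^4 - 8.9678*h^3 - 11.1947*h^2 - 2.9569*h + 0.5457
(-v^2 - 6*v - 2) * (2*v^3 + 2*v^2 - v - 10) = -2*v^5 - 14*v^4 - 15*v^3 + 12*v^2 + 62*v + 20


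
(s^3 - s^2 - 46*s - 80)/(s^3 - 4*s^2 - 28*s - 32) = (s + 5)/(s + 2)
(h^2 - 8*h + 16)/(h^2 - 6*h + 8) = (h - 4)/(h - 2)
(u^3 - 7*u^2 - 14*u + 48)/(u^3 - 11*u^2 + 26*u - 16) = (u + 3)/(u - 1)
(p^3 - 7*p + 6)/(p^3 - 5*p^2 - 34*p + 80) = (p^2 + 2*p - 3)/(p^2 - 3*p - 40)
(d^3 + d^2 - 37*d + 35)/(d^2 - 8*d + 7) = (d^2 + 2*d - 35)/(d - 7)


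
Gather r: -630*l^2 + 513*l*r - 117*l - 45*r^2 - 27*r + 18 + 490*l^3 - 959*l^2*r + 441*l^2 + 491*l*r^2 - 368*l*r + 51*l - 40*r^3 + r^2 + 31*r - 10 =490*l^3 - 189*l^2 - 66*l - 40*r^3 + r^2*(491*l - 44) + r*(-959*l^2 + 145*l + 4) + 8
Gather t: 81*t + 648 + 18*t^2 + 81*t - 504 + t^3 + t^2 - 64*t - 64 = t^3 + 19*t^2 + 98*t + 80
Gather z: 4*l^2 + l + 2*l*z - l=4*l^2 + 2*l*z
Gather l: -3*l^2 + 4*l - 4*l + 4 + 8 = 12 - 3*l^2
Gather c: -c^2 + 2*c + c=-c^2 + 3*c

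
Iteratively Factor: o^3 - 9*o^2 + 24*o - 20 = (o - 2)*(o^2 - 7*o + 10) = (o - 2)^2*(o - 5)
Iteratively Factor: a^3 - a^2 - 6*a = (a + 2)*(a^2 - 3*a) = (a - 3)*(a + 2)*(a)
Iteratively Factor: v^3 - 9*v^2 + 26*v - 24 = (v - 2)*(v^2 - 7*v + 12) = (v - 3)*(v - 2)*(v - 4)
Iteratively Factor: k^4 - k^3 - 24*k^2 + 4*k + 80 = (k - 5)*(k^3 + 4*k^2 - 4*k - 16) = (k - 5)*(k + 2)*(k^2 + 2*k - 8) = (k - 5)*(k + 2)*(k + 4)*(k - 2)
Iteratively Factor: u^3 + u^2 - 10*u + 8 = (u - 2)*(u^2 + 3*u - 4) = (u - 2)*(u + 4)*(u - 1)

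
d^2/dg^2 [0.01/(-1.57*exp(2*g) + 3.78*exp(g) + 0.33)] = ((0.0628*exp(g) - 0.0378)*(-1.57*exp(2*g) + 3.78*exp(g) + 0.33) + 0.01*(3.14*exp(g) - 3.78)*(6.28*exp(g) - 7.56)*exp(g))*exp(g)/(-1.57*exp(2*g) + 3.78*exp(g) + 0.33)^3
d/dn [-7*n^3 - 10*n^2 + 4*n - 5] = -21*n^2 - 20*n + 4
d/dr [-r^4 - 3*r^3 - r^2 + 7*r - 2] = -4*r^3 - 9*r^2 - 2*r + 7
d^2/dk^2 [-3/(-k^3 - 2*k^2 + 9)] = 6*(k^2*(3*k + 4)^2 - (3*k + 2)*(k^3 + 2*k^2 - 9))/(k^3 + 2*k^2 - 9)^3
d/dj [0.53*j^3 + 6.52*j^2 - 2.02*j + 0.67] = 1.59*j^2 + 13.04*j - 2.02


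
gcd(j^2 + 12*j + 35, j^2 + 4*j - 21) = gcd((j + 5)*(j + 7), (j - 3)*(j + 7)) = j + 7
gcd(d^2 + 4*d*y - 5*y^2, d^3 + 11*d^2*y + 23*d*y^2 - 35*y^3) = -d^2 - 4*d*y + 5*y^2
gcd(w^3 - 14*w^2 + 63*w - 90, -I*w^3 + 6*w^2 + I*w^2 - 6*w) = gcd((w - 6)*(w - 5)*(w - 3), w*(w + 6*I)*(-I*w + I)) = 1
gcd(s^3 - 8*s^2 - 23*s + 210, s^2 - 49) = s - 7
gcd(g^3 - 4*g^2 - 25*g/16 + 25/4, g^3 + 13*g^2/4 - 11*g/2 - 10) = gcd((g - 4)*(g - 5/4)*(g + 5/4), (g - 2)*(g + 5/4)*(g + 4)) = g + 5/4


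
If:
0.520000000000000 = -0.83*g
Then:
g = -0.63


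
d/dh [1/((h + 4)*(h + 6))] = 2*(-h - 5)/(h^4 + 20*h^3 + 148*h^2 + 480*h + 576)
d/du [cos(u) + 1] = -sin(u)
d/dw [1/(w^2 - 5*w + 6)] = (5 - 2*w)/(w^2 - 5*w + 6)^2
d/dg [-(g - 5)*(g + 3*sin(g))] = -g - (g - 5)*(3*cos(g) + 1) - 3*sin(g)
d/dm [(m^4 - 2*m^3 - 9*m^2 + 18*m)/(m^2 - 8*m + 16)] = 2*(m^4 - 9*m^3 + 12*m^2 + 27*m - 36)/(m^3 - 12*m^2 + 48*m - 64)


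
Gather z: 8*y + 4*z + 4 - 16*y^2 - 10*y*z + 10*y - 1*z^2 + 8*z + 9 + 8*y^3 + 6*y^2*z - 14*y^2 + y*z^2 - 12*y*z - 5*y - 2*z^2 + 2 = 8*y^3 - 30*y^2 + 13*y + z^2*(y - 3) + z*(6*y^2 - 22*y + 12) + 15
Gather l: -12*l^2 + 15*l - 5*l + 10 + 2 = -12*l^2 + 10*l + 12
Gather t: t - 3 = t - 3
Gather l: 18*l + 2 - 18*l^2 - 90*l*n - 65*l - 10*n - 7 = -18*l^2 + l*(-90*n - 47) - 10*n - 5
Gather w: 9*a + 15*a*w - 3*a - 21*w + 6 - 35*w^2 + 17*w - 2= 6*a - 35*w^2 + w*(15*a - 4) + 4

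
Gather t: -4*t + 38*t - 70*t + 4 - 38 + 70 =36 - 36*t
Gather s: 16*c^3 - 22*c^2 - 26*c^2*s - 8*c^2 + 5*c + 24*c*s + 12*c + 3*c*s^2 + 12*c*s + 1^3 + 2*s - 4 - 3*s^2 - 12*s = 16*c^3 - 30*c^2 + 17*c + s^2*(3*c - 3) + s*(-26*c^2 + 36*c - 10) - 3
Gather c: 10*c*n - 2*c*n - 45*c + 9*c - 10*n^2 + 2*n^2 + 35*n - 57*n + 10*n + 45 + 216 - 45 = c*(8*n - 36) - 8*n^2 - 12*n + 216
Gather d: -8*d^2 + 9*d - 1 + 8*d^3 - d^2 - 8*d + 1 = 8*d^3 - 9*d^2 + d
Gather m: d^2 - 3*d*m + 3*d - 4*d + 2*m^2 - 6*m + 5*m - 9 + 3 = d^2 - d + 2*m^2 + m*(-3*d - 1) - 6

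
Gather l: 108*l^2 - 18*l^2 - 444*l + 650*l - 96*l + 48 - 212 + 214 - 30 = 90*l^2 + 110*l + 20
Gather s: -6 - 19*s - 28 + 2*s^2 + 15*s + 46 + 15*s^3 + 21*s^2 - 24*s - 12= 15*s^3 + 23*s^2 - 28*s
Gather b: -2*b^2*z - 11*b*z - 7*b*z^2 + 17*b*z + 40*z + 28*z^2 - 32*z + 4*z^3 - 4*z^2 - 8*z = -2*b^2*z + b*(-7*z^2 + 6*z) + 4*z^3 + 24*z^2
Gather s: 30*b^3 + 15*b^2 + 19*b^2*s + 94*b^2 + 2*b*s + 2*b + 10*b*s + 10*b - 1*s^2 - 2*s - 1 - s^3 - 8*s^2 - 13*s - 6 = 30*b^3 + 109*b^2 + 12*b - s^3 - 9*s^2 + s*(19*b^2 + 12*b - 15) - 7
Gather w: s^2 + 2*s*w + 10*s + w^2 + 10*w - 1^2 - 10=s^2 + 10*s + w^2 + w*(2*s + 10) - 11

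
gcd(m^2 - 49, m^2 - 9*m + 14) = m - 7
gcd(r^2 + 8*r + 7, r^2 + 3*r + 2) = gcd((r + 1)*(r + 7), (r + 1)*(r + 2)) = r + 1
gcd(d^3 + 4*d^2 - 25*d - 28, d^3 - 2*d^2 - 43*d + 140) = d^2 + 3*d - 28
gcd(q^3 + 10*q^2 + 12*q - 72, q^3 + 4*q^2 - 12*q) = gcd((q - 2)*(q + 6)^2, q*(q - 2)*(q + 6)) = q^2 + 4*q - 12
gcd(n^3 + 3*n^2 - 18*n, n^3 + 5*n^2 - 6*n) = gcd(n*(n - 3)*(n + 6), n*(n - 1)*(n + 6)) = n^2 + 6*n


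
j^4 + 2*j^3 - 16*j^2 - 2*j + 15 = (j - 3)*(j - 1)*(j + 1)*(j + 5)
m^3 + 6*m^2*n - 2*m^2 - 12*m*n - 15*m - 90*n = (m - 5)*(m + 3)*(m + 6*n)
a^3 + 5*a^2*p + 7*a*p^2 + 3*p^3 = (a + p)^2*(a + 3*p)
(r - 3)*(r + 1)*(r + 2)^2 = r^4 + 2*r^3 - 7*r^2 - 20*r - 12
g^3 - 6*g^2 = g^2*(g - 6)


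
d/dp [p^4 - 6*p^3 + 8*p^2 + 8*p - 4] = 4*p^3 - 18*p^2 + 16*p + 8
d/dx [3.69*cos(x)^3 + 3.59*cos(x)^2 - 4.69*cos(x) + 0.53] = (-11.07*cos(x)^2 - 7.18*cos(x) + 4.69)*sin(x)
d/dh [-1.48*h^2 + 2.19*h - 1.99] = 2.19 - 2.96*h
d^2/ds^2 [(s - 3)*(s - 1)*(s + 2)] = 6*s - 4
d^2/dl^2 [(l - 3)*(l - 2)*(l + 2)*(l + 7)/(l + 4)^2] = 2*(l^4 + 16*l^3 + 96*l^2 + 376*l - 20)/(l^4 + 16*l^3 + 96*l^2 + 256*l + 256)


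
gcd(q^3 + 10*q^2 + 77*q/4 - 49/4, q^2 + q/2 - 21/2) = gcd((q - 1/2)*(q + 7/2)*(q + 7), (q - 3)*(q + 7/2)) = q + 7/2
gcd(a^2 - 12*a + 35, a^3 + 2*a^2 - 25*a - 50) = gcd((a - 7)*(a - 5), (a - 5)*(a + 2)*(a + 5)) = a - 5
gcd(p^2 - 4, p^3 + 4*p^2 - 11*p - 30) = p + 2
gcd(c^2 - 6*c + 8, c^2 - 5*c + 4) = c - 4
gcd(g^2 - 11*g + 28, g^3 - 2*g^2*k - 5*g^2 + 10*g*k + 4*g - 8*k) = g - 4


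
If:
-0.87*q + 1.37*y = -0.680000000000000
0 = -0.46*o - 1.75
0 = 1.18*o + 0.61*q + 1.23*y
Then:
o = -3.80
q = 3.67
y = 1.83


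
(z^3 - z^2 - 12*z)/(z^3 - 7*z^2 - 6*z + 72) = z/(z - 6)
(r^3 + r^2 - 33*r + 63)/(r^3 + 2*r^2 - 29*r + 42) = (r - 3)/(r - 2)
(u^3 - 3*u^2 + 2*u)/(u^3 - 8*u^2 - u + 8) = u*(u - 2)/(u^2 - 7*u - 8)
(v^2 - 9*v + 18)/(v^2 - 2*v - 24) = (v - 3)/(v + 4)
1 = 1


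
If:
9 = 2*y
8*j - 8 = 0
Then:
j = 1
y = 9/2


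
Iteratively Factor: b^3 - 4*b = (b - 2)*(b^2 + 2*b) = b*(b - 2)*(b + 2)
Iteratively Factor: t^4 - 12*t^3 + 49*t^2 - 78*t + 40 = (t - 1)*(t^3 - 11*t^2 + 38*t - 40) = (t - 5)*(t - 1)*(t^2 - 6*t + 8) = (t - 5)*(t - 4)*(t - 1)*(t - 2)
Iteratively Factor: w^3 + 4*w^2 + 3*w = (w)*(w^2 + 4*w + 3) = w*(w + 1)*(w + 3)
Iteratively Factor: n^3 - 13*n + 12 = (n - 3)*(n^2 + 3*n - 4) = (n - 3)*(n + 4)*(n - 1)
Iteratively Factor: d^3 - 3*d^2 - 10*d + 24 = (d - 4)*(d^2 + d - 6) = (d - 4)*(d + 3)*(d - 2)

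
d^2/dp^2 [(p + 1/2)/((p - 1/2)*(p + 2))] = 2*(8*p^3 + 12*p^2 + 42*p + 25)/(8*p^6 + 36*p^5 + 30*p^4 - 45*p^3 - 30*p^2 + 36*p - 8)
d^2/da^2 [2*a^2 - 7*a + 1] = 4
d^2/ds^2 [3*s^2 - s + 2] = 6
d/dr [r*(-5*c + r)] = -5*c + 2*r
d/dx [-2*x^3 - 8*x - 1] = -6*x^2 - 8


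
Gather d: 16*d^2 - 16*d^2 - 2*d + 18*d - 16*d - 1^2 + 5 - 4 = 0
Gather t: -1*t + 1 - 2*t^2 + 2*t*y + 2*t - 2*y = -2*t^2 + t*(2*y + 1) - 2*y + 1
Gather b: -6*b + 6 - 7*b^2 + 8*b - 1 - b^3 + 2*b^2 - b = -b^3 - 5*b^2 + b + 5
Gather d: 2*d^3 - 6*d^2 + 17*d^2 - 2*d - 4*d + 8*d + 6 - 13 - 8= 2*d^3 + 11*d^2 + 2*d - 15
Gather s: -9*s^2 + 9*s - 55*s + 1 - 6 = -9*s^2 - 46*s - 5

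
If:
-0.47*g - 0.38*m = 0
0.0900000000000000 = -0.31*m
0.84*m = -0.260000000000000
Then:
No Solution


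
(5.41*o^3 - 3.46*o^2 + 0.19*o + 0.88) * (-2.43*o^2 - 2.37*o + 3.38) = -13.1463*o^5 - 4.4139*o^4 + 26.0243*o^3 - 14.2835*o^2 - 1.4434*o + 2.9744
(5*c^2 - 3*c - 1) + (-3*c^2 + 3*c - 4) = 2*c^2 - 5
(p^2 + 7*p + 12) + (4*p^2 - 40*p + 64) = 5*p^2 - 33*p + 76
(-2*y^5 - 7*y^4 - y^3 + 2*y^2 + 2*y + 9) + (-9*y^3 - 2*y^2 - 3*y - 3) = -2*y^5 - 7*y^4 - 10*y^3 - y + 6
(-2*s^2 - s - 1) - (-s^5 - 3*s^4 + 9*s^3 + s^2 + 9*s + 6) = s^5 + 3*s^4 - 9*s^3 - 3*s^2 - 10*s - 7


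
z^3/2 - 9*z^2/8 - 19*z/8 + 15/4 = (z/2 + 1)*(z - 3)*(z - 5/4)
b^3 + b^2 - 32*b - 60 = (b - 6)*(b + 2)*(b + 5)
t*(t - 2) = t^2 - 2*t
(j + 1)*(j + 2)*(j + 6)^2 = j^4 + 15*j^3 + 74*j^2 + 132*j + 72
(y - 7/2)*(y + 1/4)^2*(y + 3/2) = y^4 - 3*y^3/2 - 99*y^2/16 - 11*y/4 - 21/64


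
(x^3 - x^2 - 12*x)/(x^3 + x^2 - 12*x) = (x^2 - x - 12)/(x^2 + x - 12)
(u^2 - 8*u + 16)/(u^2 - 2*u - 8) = (u - 4)/(u + 2)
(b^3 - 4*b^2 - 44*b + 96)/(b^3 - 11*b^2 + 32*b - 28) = (b^2 - 2*b - 48)/(b^2 - 9*b + 14)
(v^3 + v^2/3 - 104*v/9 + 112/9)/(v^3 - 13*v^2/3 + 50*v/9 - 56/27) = 3*(v + 4)/(3*v - 2)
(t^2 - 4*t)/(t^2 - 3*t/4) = 4*(t - 4)/(4*t - 3)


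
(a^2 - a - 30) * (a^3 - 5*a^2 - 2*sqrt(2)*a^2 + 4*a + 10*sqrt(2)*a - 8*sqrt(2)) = a^5 - 6*a^4 - 2*sqrt(2)*a^4 - 21*a^3 + 12*sqrt(2)*a^3 + 42*sqrt(2)*a^2 + 146*a^2 - 292*sqrt(2)*a - 120*a + 240*sqrt(2)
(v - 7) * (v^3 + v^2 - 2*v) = v^4 - 6*v^3 - 9*v^2 + 14*v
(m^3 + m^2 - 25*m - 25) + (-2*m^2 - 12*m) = m^3 - m^2 - 37*m - 25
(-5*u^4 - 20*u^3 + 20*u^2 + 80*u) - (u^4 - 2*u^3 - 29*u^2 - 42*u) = -6*u^4 - 18*u^3 + 49*u^2 + 122*u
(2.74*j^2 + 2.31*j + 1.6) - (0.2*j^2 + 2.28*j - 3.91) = 2.54*j^2 + 0.0300000000000002*j + 5.51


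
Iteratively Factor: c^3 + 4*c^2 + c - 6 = (c + 2)*(c^2 + 2*c - 3) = (c + 2)*(c + 3)*(c - 1)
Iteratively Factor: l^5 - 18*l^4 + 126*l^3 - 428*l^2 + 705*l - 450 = (l - 3)*(l^4 - 15*l^3 + 81*l^2 - 185*l + 150) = (l - 5)*(l - 3)*(l^3 - 10*l^2 + 31*l - 30) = (l - 5)*(l - 3)*(l - 2)*(l^2 - 8*l + 15) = (l - 5)^2*(l - 3)*(l - 2)*(l - 3)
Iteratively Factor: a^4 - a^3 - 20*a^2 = (a - 5)*(a^3 + 4*a^2) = a*(a - 5)*(a^2 + 4*a) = a^2*(a - 5)*(a + 4)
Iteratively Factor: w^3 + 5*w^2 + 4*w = (w + 4)*(w^2 + w) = (w + 1)*(w + 4)*(w)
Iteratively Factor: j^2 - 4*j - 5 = (j + 1)*(j - 5)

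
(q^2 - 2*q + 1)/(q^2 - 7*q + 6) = (q - 1)/(q - 6)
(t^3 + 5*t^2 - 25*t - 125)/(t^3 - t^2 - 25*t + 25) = (t + 5)/(t - 1)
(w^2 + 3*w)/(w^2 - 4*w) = (w + 3)/(w - 4)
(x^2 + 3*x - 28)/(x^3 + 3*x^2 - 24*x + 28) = (x - 4)/(x^2 - 4*x + 4)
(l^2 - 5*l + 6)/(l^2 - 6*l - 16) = (-l^2 + 5*l - 6)/(-l^2 + 6*l + 16)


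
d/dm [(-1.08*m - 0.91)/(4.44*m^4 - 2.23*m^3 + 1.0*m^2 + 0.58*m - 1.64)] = (14.3856*m^4 + 11.3448*m^3 - 5.0079*m^2 + 1.82*m + 2.299)/(19.7136*m^8 - 19.8024*m^7 + 13.8529*m^6 + 0.6904*m^5 - 16.15*m^4 + 8.4744*m^3 - 2.9436*m^2 - 1.9024*m + 2.6896)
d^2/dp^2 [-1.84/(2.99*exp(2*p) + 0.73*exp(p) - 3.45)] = (-1.84*(5.98*exp(p) + 0.73)*(11.96*exp(p) + 1.46)*exp(p) + (22.0064*exp(p) + 1.3432)*(2.99*exp(2*p) + 0.73*exp(p) - 3.45))*exp(p)/(2.99*exp(2*p) + 0.73*exp(p) - 3.45)^3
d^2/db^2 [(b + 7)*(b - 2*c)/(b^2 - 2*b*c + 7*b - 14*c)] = 0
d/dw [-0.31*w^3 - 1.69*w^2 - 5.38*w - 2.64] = -0.93*w^2 - 3.38*w - 5.38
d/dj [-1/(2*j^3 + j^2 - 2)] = 2*j*(3*j + 1)/(2*j^3 + j^2 - 2)^2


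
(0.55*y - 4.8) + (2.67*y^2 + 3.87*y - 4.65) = 2.67*y^2 + 4.42*y - 9.45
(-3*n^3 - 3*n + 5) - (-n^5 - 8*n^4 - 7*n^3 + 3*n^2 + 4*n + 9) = n^5 + 8*n^4 + 4*n^3 - 3*n^2 - 7*n - 4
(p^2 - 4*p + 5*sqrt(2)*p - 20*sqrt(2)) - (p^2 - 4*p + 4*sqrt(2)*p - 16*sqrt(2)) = sqrt(2)*p - 4*sqrt(2)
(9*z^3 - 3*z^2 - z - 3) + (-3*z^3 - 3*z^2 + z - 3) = 6*z^3 - 6*z^2 - 6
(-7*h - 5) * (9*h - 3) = -63*h^2 - 24*h + 15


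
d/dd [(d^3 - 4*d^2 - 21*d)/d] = 2*d - 4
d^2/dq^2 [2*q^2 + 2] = 4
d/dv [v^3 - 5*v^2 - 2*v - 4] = 3*v^2 - 10*v - 2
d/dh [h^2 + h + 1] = 2*h + 1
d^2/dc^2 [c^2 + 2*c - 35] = 2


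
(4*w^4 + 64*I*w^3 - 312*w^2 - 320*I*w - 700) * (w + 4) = 4*w^5 + 16*w^4 + 64*I*w^4 - 312*w^3 + 256*I*w^3 - 1248*w^2 - 320*I*w^2 - 700*w - 1280*I*w - 2800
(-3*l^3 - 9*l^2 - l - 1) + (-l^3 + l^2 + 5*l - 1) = -4*l^3 - 8*l^2 + 4*l - 2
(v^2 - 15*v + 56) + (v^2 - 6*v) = 2*v^2 - 21*v + 56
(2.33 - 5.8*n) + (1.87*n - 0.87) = 1.46 - 3.93*n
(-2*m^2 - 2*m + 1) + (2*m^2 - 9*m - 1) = -11*m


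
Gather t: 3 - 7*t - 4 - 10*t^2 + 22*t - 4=-10*t^2 + 15*t - 5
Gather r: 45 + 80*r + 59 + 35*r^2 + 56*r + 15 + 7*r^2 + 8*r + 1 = 42*r^2 + 144*r + 120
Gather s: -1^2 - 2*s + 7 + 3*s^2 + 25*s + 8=3*s^2 + 23*s + 14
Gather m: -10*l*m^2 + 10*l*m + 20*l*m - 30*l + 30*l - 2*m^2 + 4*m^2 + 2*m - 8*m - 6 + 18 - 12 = m^2*(2 - 10*l) + m*(30*l - 6)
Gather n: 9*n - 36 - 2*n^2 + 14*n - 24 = -2*n^2 + 23*n - 60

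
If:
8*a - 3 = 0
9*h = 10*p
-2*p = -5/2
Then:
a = 3/8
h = 25/18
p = 5/4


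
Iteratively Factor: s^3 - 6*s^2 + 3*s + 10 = (s - 5)*(s^2 - s - 2) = (s - 5)*(s - 2)*(s + 1)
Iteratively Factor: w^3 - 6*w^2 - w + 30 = (w - 5)*(w^2 - w - 6) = (w - 5)*(w - 3)*(w + 2)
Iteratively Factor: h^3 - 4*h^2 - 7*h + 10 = (h + 2)*(h^2 - 6*h + 5) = (h - 1)*(h + 2)*(h - 5)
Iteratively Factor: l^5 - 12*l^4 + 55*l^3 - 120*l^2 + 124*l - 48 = (l - 2)*(l^4 - 10*l^3 + 35*l^2 - 50*l + 24) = (l - 2)^2*(l^3 - 8*l^2 + 19*l - 12) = (l - 4)*(l - 2)^2*(l^2 - 4*l + 3) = (l - 4)*(l - 3)*(l - 2)^2*(l - 1)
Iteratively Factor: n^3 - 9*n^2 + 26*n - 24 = (n - 3)*(n^2 - 6*n + 8) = (n - 4)*(n - 3)*(n - 2)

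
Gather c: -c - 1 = -c - 1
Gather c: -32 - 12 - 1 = -45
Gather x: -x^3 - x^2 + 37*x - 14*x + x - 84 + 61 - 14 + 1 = -x^3 - x^2 + 24*x - 36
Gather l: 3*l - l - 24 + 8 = 2*l - 16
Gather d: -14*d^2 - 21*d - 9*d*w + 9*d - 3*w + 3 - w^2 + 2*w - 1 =-14*d^2 + d*(-9*w - 12) - w^2 - w + 2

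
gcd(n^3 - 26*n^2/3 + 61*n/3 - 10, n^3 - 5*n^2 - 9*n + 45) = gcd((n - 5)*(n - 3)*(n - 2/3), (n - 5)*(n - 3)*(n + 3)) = n^2 - 8*n + 15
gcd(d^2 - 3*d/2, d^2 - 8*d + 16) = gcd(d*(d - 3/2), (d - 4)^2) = 1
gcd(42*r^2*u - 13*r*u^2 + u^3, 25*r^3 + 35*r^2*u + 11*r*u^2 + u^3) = 1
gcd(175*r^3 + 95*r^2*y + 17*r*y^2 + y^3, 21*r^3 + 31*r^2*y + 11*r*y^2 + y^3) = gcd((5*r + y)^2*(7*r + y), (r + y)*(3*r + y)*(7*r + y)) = 7*r + y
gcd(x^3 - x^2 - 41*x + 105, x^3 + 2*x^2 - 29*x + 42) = x^2 + 4*x - 21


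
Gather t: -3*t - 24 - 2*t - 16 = -5*t - 40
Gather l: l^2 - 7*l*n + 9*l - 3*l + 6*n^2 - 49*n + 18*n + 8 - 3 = l^2 + l*(6 - 7*n) + 6*n^2 - 31*n + 5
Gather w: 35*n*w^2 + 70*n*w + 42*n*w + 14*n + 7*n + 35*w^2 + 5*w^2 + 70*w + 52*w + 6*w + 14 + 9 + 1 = 21*n + w^2*(35*n + 40) + w*(112*n + 128) + 24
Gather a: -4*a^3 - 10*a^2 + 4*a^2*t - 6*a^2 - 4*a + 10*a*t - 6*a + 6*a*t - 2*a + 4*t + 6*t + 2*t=-4*a^3 + a^2*(4*t - 16) + a*(16*t - 12) + 12*t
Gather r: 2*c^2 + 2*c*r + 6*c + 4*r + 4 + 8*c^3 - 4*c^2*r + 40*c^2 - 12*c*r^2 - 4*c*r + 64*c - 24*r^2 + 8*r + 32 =8*c^3 + 42*c^2 + 70*c + r^2*(-12*c - 24) + r*(-4*c^2 - 2*c + 12) + 36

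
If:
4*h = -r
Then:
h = -r/4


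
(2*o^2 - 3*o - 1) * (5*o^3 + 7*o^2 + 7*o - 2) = 10*o^5 - o^4 - 12*o^3 - 32*o^2 - o + 2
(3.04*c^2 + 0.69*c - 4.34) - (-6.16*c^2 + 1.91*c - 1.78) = 9.2*c^2 - 1.22*c - 2.56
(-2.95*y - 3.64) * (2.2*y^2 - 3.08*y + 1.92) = -6.49*y^3 + 1.078*y^2 + 5.5472*y - 6.9888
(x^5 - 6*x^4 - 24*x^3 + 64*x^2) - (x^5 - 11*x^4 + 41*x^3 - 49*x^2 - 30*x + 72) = 5*x^4 - 65*x^3 + 113*x^2 + 30*x - 72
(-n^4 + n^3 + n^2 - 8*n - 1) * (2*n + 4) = -2*n^5 - 2*n^4 + 6*n^3 - 12*n^2 - 34*n - 4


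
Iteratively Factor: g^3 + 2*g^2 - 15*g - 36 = (g + 3)*(g^2 - g - 12) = (g - 4)*(g + 3)*(g + 3)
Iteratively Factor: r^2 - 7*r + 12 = (r - 4)*(r - 3)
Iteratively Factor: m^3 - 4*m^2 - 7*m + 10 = (m + 2)*(m^2 - 6*m + 5) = (m - 1)*(m + 2)*(m - 5)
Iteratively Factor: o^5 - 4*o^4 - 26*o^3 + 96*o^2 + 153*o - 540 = (o + 3)*(o^4 - 7*o^3 - 5*o^2 + 111*o - 180) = (o - 3)*(o + 3)*(o^3 - 4*o^2 - 17*o + 60) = (o - 3)*(o + 3)*(o + 4)*(o^2 - 8*o + 15) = (o - 3)^2*(o + 3)*(o + 4)*(o - 5)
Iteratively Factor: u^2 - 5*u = (u - 5)*(u)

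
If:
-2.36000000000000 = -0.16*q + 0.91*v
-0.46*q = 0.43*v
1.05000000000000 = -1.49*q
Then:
No Solution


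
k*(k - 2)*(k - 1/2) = k^3 - 5*k^2/2 + k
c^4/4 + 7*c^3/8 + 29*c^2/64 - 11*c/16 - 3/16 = (c/4 + 1/2)*(c - 3/4)*(c + 1/4)*(c + 2)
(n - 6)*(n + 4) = n^2 - 2*n - 24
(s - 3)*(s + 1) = s^2 - 2*s - 3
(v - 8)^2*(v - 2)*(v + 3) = v^4 - 15*v^3 + 42*v^2 + 160*v - 384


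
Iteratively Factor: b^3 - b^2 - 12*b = (b + 3)*(b^2 - 4*b) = b*(b + 3)*(b - 4)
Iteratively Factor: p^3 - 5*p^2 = (p)*(p^2 - 5*p) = p^2*(p - 5)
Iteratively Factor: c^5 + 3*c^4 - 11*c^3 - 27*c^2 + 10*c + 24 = (c + 4)*(c^4 - c^3 - 7*c^2 + c + 6) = (c + 1)*(c + 4)*(c^3 - 2*c^2 - 5*c + 6) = (c + 1)*(c + 2)*(c + 4)*(c^2 - 4*c + 3) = (c - 1)*(c + 1)*(c + 2)*(c + 4)*(c - 3)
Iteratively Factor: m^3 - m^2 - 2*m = (m + 1)*(m^2 - 2*m) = (m - 2)*(m + 1)*(m)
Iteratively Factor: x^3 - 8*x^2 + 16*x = (x - 4)*(x^2 - 4*x) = (x - 4)^2*(x)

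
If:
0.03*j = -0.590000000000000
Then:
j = -19.67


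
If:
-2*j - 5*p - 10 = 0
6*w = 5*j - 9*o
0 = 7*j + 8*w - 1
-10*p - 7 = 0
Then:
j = -13/4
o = -545/144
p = -7/10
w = 95/32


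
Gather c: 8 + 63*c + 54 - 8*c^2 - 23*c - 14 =-8*c^2 + 40*c + 48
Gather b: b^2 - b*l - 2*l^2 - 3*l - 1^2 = b^2 - b*l - 2*l^2 - 3*l - 1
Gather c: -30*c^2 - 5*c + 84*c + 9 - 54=-30*c^2 + 79*c - 45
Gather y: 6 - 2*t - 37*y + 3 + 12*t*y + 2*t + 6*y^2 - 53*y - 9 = 6*y^2 + y*(12*t - 90)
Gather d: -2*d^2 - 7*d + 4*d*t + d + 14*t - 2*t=-2*d^2 + d*(4*t - 6) + 12*t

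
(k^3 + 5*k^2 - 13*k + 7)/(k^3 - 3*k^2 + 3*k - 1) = (k + 7)/(k - 1)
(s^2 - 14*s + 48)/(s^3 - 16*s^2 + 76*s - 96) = 1/(s - 2)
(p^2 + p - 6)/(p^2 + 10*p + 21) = (p - 2)/(p + 7)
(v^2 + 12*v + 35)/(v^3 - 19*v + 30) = (v + 7)/(v^2 - 5*v + 6)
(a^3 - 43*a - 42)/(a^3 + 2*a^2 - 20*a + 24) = (a^2 - 6*a - 7)/(a^2 - 4*a + 4)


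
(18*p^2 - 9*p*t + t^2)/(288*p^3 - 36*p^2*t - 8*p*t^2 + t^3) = (3*p - t)/(48*p^2 + 2*p*t - t^2)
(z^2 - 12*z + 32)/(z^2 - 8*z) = (z - 4)/z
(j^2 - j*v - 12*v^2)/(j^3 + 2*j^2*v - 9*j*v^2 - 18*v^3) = (-j + 4*v)/(-j^2 + j*v + 6*v^2)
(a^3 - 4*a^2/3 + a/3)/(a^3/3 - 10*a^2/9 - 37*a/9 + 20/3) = 3*a*(3*a^2 - 4*a + 1)/(3*a^3 - 10*a^2 - 37*a + 60)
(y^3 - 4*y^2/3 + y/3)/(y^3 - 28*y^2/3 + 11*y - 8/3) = y/(y - 8)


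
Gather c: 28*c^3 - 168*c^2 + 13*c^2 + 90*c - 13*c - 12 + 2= 28*c^3 - 155*c^2 + 77*c - 10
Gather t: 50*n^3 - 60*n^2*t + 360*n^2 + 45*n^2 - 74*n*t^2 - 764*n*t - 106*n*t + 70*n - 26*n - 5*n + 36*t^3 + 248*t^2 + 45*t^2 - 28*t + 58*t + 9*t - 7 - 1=50*n^3 + 405*n^2 + 39*n + 36*t^3 + t^2*(293 - 74*n) + t*(-60*n^2 - 870*n + 39) - 8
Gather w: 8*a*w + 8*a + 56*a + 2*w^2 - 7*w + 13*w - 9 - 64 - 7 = 64*a + 2*w^2 + w*(8*a + 6) - 80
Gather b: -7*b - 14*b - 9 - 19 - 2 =-21*b - 30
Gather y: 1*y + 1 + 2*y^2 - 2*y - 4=2*y^2 - y - 3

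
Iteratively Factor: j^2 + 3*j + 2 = (j + 1)*(j + 2)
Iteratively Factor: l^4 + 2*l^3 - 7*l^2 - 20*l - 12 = (l + 2)*(l^3 - 7*l - 6) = (l - 3)*(l + 2)*(l^2 + 3*l + 2) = (l - 3)*(l + 2)^2*(l + 1)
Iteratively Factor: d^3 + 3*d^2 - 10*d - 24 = (d + 2)*(d^2 + d - 12) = (d - 3)*(d + 2)*(d + 4)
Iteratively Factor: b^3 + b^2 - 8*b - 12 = (b - 3)*(b^2 + 4*b + 4) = (b - 3)*(b + 2)*(b + 2)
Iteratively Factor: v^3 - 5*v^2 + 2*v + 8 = (v - 2)*(v^2 - 3*v - 4) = (v - 4)*(v - 2)*(v + 1)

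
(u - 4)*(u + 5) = u^2 + u - 20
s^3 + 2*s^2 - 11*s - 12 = (s - 3)*(s + 1)*(s + 4)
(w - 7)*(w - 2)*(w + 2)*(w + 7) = w^4 - 53*w^2 + 196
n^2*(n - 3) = n^3 - 3*n^2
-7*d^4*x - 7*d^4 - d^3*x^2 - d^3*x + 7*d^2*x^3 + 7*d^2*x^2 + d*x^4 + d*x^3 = (-d + x)*(d + x)*(7*d + x)*(d*x + d)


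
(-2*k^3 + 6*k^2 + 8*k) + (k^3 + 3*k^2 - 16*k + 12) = -k^3 + 9*k^2 - 8*k + 12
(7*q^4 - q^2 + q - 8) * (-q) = -7*q^5 + q^3 - q^2 + 8*q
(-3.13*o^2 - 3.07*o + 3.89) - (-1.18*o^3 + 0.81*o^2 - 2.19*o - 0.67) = 1.18*o^3 - 3.94*o^2 - 0.88*o + 4.56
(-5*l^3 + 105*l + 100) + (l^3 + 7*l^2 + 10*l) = -4*l^3 + 7*l^2 + 115*l + 100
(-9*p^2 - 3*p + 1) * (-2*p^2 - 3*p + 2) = 18*p^4 + 33*p^3 - 11*p^2 - 9*p + 2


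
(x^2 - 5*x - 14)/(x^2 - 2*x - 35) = (x + 2)/(x + 5)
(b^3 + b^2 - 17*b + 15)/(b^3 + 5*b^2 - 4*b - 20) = (b^2 - 4*b + 3)/(b^2 - 4)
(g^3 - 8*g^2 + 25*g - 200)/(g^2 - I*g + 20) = (g^2 + g*(-8 + 5*I) - 40*I)/(g + 4*I)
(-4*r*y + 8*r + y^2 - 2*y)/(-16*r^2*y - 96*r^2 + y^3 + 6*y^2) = (y - 2)/(4*r*y + 24*r + y^2 + 6*y)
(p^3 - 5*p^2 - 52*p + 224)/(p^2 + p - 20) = (p^2 - p - 56)/(p + 5)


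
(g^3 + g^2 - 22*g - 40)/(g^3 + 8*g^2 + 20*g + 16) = (g - 5)/(g + 2)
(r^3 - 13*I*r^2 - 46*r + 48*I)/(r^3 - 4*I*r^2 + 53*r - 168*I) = (r - 2*I)/(r + 7*I)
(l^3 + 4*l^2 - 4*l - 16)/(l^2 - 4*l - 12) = (l^2 + 2*l - 8)/(l - 6)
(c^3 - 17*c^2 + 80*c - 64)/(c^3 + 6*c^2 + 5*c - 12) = (c^2 - 16*c + 64)/(c^2 + 7*c + 12)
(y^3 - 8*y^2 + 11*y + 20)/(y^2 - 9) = (y^3 - 8*y^2 + 11*y + 20)/(y^2 - 9)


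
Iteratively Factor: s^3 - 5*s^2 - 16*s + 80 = (s - 4)*(s^2 - s - 20) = (s - 5)*(s - 4)*(s + 4)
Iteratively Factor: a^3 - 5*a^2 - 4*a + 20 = (a - 5)*(a^2 - 4) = (a - 5)*(a + 2)*(a - 2)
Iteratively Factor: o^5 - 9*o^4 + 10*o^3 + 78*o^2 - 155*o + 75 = (o - 5)*(o^4 - 4*o^3 - 10*o^2 + 28*o - 15) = (o - 5)*(o - 1)*(o^3 - 3*o^2 - 13*o + 15) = (o - 5)*(o - 1)^2*(o^2 - 2*o - 15) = (o - 5)*(o - 1)^2*(o + 3)*(o - 5)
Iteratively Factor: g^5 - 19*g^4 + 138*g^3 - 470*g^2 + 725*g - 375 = (g - 5)*(g^4 - 14*g^3 + 68*g^2 - 130*g + 75) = (g - 5)^2*(g^3 - 9*g^2 + 23*g - 15) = (g - 5)^2*(g - 3)*(g^2 - 6*g + 5) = (g - 5)^3*(g - 3)*(g - 1)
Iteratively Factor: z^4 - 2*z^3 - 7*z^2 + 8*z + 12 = (z - 2)*(z^3 - 7*z - 6) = (z - 3)*(z - 2)*(z^2 + 3*z + 2) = (z - 3)*(z - 2)*(z + 1)*(z + 2)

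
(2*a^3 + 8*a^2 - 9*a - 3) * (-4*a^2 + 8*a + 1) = -8*a^5 - 16*a^4 + 102*a^3 - 52*a^2 - 33*a - 3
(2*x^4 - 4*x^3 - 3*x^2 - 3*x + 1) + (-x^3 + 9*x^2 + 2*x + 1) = 2*x^4 - 5*x^3 + 6*x^2 - x + 2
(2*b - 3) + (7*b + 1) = 9*b - 2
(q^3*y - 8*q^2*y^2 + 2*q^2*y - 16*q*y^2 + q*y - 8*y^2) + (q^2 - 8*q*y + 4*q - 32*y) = q^3*y - 8*q^2*y^2 + 2*q^2*y + q^2 - 16*q*y^2 - 7*q*y + 4*q - 8*y^2 - 32*y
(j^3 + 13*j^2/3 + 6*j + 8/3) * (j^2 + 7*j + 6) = j^5 + 34*j^4/3 + 127*j^3/3 + 212*j^2/3 + 164*j/3 + 16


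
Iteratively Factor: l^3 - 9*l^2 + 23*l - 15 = (l - 1)*(l^2 - 8*l + 15) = (l - 5)*(l - 1)*(l - 3)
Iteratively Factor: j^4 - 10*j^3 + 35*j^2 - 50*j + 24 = (j - 4)*(j^3 - 6*j^2 + 11*j - 6) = (j - 4)*(j - 3)*(j^2 - 3*j + 2) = (j - 4)*(j - 3)*(j - 1)*(j - 2)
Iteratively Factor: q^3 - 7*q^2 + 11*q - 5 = (q - 5)*(q^2 - 2*q + 1) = (q - 5)*(q - 1)*(q - 1)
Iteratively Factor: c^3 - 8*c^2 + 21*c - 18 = (c - 3)*(c^2 - 5*c + 6) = (c - 3)*(c - 2)*(c - 3)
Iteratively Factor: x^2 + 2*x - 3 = (x + 3)*(x - 1)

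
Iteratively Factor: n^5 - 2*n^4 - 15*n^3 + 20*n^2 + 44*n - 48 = (n - 4)*(n^4 + 2*n^3 - 7*n^2 - 8*n + 12) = (n - 4)*(n + 2)*(n^3 - 7*n + 6) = (n - 4)*(n - 2)*(n + 2)*(n^2 + 2*n - 3) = (n - 4)*(n - 2)*(n - 1)*(n + 2)*(n + 3)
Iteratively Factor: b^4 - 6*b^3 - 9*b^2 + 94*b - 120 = (b - 2)*(b^3 - 4*b^2 - 17*b + 60) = (b - 3)*(b - 2)*(b^2 - b - 20) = (b - 5)*(b - 3)*(b - 2)*(b + 4)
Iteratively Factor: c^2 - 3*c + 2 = (c - 2)*(c - 1)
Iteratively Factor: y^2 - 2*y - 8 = (y + 2)*(y - 4)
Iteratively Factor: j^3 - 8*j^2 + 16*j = (j)*(j^2 - 8*j + 16) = j*(j - 4)*(j - 4)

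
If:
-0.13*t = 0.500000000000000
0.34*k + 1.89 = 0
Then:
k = -5.56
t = -3.85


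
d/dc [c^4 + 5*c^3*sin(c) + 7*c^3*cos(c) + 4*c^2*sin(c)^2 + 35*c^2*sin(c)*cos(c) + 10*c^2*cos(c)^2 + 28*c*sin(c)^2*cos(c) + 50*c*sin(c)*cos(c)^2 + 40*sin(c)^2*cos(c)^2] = -7*c^3*sin(c) + 5*c^3*cos(c) + 4*c^3 + 15*c^2*sin(c) - 6*c^2*sin(2*c) + 21*c^2*cos(c) + 35*c^2*cos(2*c) - 7*c*sin(c) + 35*c*sin(2*c) + 21*c*sin(3*c) + 25*c*cos(c)/2 + 6*c*cos(2*c) + 75*c*cos(3*c)/2 + 14*c + 25*sin(c)/2 + 25*sin(3*c)/2 + 20*sin(4*c) + 7*cos(c) - 7*cos(3*c)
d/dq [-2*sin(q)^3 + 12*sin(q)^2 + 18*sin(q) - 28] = 6*(4*sin(q) + cos(q)^2 + 2)*cos(q)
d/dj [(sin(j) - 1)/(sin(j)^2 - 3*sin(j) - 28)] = (2*sin(j) + cos(j)^2 - 32)*cos(j)/((sin(j) - 7)^2*(sin(j) + 4)^2)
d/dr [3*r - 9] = 3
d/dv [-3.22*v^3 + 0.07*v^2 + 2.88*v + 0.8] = -9.66*v^2 + 0.14*v + 2.88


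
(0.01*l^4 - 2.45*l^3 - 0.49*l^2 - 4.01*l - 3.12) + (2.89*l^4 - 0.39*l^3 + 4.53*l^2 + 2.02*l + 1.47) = 2.9*l^4 - 2.84*l^3 + 4.04*l^2 - 1.99*l - 1.65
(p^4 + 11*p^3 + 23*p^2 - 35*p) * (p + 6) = p^5 + 17*p^4 + 89*p^3 + 103*p^2 - 210*p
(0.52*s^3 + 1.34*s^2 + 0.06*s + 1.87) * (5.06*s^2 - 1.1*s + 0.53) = 2.6312*s^5 + 6.2084*s^4 - 0.8948*s^3 + 10.1064*s^2 - 2.0252*s + 0.9911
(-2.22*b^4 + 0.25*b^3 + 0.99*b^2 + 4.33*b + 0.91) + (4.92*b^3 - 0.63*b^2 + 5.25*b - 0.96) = -2.22*b^4 + 5.17*b^3 + 0.36*b^2 + 9.58*b - 0.0499999999999999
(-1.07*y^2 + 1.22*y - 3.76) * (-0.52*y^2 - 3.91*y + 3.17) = 0.5564*y^4 + 3.5493*y^3 - 6.2069*y^2 + 18.569*y - 11.9192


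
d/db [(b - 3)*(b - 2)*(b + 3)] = 3*b^2 - 4*b - 9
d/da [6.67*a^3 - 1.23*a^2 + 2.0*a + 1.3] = 20.01*a^2 - 2.46*a + 2.0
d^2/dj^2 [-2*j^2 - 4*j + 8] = -4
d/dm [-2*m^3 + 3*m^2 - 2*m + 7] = -6*m^2 + 6*m - 2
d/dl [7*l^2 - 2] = 14*l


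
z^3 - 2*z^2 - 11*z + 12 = (z - 4)*(z - 1)*(z + 3)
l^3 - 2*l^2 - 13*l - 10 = (l - 5)*(l + 1)*(l + 2)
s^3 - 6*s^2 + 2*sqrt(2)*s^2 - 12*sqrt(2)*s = s*(s - 6)*(s + 2*sqrt(2))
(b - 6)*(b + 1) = b^2 - 5*b - 6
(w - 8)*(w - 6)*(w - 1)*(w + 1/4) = w^4 - 59*w^3/4 + 233*w^2/4 - 65*w/2 - 12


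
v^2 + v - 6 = (v - 2)*(v + 3)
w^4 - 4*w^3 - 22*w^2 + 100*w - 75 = (w - 5)*(w - 3)*(w - 1)*(w + 5)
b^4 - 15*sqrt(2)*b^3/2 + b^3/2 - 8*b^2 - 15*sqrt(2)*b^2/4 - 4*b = b*(b + 1/2)*(b - 8*sqrt(2))*(b + sqrt(2)/2)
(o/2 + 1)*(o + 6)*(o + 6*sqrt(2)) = o^3/2 + 4*o^2 + 3*sqrt(2)*o^2 + 6*o + 24*sqrt(2)*o + 36*sqrt(2)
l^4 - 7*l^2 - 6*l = l*(l - 3)*(l + 1)*(l + 2)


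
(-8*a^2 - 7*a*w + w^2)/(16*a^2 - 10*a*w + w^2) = (a + w)/(-2*a + w)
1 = 1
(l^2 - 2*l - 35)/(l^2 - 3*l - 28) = (l + 5)/(l + 4)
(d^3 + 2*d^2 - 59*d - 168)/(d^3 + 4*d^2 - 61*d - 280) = (d + 3)/(d + 5)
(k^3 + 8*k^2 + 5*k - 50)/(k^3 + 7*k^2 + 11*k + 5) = (k^2 + 3*k - 10)/(k^2 + 2*k + 1)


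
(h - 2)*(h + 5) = h^2 + 3*h - 10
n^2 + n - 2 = (n - 1)*(n + 2)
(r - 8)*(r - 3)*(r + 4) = r^3 - 7*r^2 - 20*r + 96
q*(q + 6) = q^2 + 6*q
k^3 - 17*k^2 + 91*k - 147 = (k - 7)^2*(k - 3)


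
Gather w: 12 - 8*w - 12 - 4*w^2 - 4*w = -4*w^2 - 12*w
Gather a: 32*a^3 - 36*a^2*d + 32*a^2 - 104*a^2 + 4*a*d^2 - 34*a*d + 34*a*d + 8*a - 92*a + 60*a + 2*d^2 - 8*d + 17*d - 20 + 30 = 32*a^3 + a^2*(-36*d - 72) + a*(4*d^2 - 24) + 2*d^2 + 9*d + 10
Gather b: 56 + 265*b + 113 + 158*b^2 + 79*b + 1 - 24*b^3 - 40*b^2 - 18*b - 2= -24*b^3 + 118*b^2 + 326*b + 168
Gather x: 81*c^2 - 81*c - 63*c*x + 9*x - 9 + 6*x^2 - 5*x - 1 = 81*c^2 - 81*c + 6*x^2 + x*(4 - 63*c) - 10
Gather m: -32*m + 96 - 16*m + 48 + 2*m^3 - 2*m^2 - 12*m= 2*m^3 - 2*m^2 - 60*m + 144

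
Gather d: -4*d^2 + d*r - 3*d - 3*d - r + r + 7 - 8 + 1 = -4*d^2 + d*(r - 6)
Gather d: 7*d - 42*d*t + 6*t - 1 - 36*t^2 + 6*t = d*(7 - 42*t) - 36*t^2 + 12*t - 1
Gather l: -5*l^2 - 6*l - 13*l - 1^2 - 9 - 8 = -5*l^2 - 19*l - 18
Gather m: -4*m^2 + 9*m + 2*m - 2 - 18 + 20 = -4*m^2 + 11*m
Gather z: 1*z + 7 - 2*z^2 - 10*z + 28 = -2*z^2 - 9*z + 35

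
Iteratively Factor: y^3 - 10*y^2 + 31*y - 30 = (y - 2)*(y^2 - 8*y + 15) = (y - 3)*(y - 2)*(y - 5)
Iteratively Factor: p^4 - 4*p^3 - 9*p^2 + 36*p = (p - 3)*(p^3 - p^2 - 12*p) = (p - 3)*(p + 3)*(p^2 - 4*p) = p*(p - 3)*(p + 3)*(p - 4)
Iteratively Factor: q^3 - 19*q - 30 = (q + 2)*(q^2 - 2*q - 15) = (q - 5)*(q + 2)*(q + 3)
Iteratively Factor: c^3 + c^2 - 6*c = (c + 3)*(c^2 - 2*c) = c*(c + 3)*(c - 2)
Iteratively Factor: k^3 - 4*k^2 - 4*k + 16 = (k - 4)*(k^2 - 4) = (k - 4)*(k - 2)*(k + 2)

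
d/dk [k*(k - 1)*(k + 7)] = 3*k^2 + 12*k - 7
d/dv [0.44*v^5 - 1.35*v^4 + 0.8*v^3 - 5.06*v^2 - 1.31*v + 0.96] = 2.2*v^4 - 5.4*v^3 + 2.4*v^2 - 10.12*v - 1.31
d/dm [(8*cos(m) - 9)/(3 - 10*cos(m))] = 66*sin(m)/(10*cos(m) - 3)^2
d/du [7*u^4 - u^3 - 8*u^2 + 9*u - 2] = 28*u^3 - 3*u^2 - 16*u + 9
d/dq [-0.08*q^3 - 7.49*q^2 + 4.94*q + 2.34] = -0.24*q^2 - 14.98*q + 4.94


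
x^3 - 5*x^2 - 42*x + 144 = (x - 8)*(x - 3)*(x + 6)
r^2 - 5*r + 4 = (r - 4)*(r - 1)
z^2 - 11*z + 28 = (z - 7)*(z - 4)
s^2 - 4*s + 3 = (s - 3)*(s - 1)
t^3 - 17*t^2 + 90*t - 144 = (t - 8)*(t - 6)*(t - 3)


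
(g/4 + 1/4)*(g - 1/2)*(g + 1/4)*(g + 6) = g^4/4 + 27*g^3/16 + 33*g^2/32 - 19*g/32 - 3/16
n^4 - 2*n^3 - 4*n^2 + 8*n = n*(n - 2)^2*(n + 2)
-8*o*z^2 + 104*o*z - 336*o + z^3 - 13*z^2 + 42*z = (-8*o + z)*(z - 7)*(z - 6)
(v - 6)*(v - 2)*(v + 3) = v^3 - 5*v^2 - 12*v + 36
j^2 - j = j*(j - 1)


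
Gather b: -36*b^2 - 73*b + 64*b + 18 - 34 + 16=-36*b^2 - 9*b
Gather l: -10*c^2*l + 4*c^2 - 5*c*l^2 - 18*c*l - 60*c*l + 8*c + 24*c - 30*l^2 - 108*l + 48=4*c^2 + 32*c + l^2*(-5*c - 30) + l*(-10*c^2 - 78*c - 108) + 48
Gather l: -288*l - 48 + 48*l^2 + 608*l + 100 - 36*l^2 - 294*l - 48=12*l^2 + 26*l + 4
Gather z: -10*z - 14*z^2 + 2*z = -14*z^2 - 8*z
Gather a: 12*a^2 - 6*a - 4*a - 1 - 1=12*a^2 - 10*a - 2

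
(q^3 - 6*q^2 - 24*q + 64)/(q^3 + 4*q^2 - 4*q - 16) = (q - 8)/(q + 2)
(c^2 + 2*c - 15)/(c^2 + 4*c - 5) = (c - 3)/(c - 1)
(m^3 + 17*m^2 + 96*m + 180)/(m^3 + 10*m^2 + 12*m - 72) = (m + 5)/(m - 2)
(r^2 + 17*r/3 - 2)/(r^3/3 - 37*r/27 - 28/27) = 9*(-3*r^2 - 17*r + 6)/(-9*r^3 + 37*r + 28)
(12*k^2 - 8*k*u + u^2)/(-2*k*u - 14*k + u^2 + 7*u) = (-6*k + u)/(u + 7)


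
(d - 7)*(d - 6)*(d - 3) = d^3 - 16*d^2 + 81*d - 126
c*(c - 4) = c^2 - 4*c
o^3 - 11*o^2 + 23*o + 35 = (o - 7)*(o - 5)*(o + 1)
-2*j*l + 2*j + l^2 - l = (-2*j + l)*(l - 1)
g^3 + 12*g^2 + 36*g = g*(g + 6)^2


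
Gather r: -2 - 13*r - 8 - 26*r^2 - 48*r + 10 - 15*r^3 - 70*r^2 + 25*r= -15*r^3 - 96*r^2 - 36*r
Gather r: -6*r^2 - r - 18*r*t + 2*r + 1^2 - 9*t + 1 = -6*r^2 + r*(1 - 18*t) - 9*t + 2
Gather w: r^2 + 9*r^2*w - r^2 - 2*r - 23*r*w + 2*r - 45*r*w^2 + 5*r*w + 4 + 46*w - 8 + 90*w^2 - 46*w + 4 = w^2*(90 - 45*r) + w*(9*r^2 - 18*r)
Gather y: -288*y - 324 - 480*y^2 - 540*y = -480*y^2 - 828*y - 324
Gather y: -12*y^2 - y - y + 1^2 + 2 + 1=-12*y^2 - 2*y + 4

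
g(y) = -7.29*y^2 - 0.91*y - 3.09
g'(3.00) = -44.65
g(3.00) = -71.43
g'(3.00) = -44.65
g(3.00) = -71.43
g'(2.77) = -41.30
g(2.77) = -61.55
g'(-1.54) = 21.54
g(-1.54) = -18.98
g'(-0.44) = 5.51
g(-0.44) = -4.10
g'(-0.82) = 11.05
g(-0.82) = -7.25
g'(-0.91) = 12.36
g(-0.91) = -8.30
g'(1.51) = -22.93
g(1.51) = -21.09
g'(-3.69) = 52.89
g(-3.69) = -98.99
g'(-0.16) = 1.42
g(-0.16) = -3.13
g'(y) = -14.58*y - 0.91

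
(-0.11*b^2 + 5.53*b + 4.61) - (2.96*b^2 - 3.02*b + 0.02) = -3.07*b^2 + 8.55*b + 4.59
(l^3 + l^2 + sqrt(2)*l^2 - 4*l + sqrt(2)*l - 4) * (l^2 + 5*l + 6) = l^5 + sqrt(2)*l^4 + 6*l^4 + 7*l^3 + 6*sqrt(2)*l^3 - 18*l^2 + 11*sqrt(2)*l^2 - 44*l + 6*sqrt(2)*l - 24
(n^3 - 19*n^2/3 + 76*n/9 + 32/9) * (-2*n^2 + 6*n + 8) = -2*n^5 + 56*n^4/3 - 422*n^3/9 - 64*n^2/9 + 800*n/9 + 256/9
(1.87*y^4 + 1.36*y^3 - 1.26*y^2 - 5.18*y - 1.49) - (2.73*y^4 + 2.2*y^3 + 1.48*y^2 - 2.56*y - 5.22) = -0.86*y^4 - 0.84*y^3 - 2.74*y^2 - 2.62*y + 3.73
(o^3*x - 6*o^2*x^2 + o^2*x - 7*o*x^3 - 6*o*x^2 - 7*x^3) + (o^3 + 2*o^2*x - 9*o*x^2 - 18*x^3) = o^3*x + o^3 - 6*o^2*x^2 + 3*o^2*x - 7*o*x^3 - 15*o*x^2 - 25*x^3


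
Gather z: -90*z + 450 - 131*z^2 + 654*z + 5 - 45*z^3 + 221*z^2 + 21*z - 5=-45*z^3 + 90*z^2 + 585*z + 450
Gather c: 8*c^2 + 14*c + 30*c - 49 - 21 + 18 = 8*c^2 + 44*c - 52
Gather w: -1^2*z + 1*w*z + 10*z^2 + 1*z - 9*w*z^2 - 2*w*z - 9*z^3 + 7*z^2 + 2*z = w*(-9*z^2 - z) - 9*z^3 + 17*z^2 + 2*z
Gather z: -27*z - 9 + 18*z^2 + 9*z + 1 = 18*z^2 - 18*z - 8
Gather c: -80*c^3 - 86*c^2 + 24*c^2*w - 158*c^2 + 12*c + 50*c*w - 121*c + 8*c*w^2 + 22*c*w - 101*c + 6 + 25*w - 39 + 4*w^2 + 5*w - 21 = -80*c^3 + c^2*(24*w - 244) + c*(8*w^2 + 72*w - 210) + 4*w^2 + 30*w - 54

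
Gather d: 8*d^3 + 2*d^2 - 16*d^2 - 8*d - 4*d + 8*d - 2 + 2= 8*d^3 - 14*d^2 - 4*d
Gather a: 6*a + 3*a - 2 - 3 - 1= 9*a - 6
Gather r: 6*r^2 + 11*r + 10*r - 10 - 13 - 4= 6*r^2 + 21*r - 27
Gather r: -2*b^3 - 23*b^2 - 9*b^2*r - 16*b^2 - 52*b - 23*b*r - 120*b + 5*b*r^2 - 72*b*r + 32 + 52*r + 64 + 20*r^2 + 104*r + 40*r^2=-2*b^3 - 39*b^2 - 172*b + r^2*(5*b + 60) + r*(-9*b^2 - 95*b + 156) + 96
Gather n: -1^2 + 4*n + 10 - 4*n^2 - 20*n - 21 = -4*n^2 - 16*n - 12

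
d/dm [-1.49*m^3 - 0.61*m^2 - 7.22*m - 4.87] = -4.47*m^2 - 1.22*m - 7.22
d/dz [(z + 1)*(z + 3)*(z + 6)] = 3*z^2 + 20*z + 27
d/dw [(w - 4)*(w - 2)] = 2*w - 6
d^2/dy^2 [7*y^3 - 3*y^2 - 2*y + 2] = 42*y - 6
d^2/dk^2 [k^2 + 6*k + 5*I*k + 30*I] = 2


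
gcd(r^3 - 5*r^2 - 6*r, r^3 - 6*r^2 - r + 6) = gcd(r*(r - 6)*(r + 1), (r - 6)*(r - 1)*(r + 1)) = r^2 - 5*r - 6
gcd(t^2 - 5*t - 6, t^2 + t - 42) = t - 6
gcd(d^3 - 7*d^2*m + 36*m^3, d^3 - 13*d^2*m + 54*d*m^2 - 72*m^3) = d^2 - 9*d*m + 18*m^2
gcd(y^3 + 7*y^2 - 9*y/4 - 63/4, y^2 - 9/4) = y^2 - 9/4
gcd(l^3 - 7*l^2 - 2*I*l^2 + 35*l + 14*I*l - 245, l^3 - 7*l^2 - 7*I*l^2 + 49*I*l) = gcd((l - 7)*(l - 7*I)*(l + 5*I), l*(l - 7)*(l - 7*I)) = l^2 + l*(-7 - 7*I) + 49*I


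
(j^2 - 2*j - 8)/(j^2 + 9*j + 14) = (j - 4)/(j + 7)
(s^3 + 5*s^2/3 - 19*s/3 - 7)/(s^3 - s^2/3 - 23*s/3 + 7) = (s + 1)/(s - 1)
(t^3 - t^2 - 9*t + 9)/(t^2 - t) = t - 9/t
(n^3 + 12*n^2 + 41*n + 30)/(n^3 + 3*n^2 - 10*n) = (n^2 + 7*n + 6)/(n*(n - 2))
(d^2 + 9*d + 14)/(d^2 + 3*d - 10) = (d^2 + 9*d + 14)/(d^2 + 3*d - 10)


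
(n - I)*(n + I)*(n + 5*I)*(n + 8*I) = n^4 + 13*I*n^3 - 39*n^2 + 13*I*n - 40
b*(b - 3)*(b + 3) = b^3 - 9*b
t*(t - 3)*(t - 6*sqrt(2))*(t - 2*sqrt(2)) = t^4 - 8*sqrt(2)*t^3 - 3*t^3 + 24*t^2 + 24*sqrt(2)*t^2 - 72*t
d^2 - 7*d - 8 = (d - 8)*(d + 1)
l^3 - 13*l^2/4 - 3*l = l*(l - 4)*(l + 3/4)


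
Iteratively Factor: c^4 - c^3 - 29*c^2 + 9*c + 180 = (c + 4)*(c^3 - 5*c^2 - 9*c + 45) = (c - 5)*(c + 4)*(c^2 - 9) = (c - 5)*(c + 3)*(c + 4)*(c - 3)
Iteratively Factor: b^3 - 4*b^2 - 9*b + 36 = (b - 3)*(b^2 - b - 12) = (b - 3)*(b + 3)*(b - 4)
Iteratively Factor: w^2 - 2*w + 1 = (w - 1)*(w - 1)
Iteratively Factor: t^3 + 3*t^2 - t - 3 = (t - 1)*(t^2 + 4*t + 3) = (t - 1)*(t + 3)*(t + 1)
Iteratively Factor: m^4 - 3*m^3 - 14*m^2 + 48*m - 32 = (m - 4)*(m^3 + m^2 - 10*m + 8) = (m - 4)*(m - 1)*(m^2 + 2*m - 8) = (m - 4)*(m - 1)*(m + 4)*(m - 2)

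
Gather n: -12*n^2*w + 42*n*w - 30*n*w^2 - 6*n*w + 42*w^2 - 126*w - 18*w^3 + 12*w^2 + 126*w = -12*n^2*w + n*(-30*w^2 + 36*w) - 18*w^3 + 54*w^2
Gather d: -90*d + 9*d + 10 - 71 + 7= -81*d - 54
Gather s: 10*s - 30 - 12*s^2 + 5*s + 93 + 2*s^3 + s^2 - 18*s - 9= 2*s^3 - 11*s^2 - 3*s + 54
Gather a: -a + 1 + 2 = 3 - a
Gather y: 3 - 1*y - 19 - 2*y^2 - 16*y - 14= -2*y^2 - 17*y - 30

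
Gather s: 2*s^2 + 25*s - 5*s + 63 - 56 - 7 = 2*s^2 + 20*s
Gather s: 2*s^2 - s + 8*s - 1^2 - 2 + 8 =2*s^2 + 7*s + 5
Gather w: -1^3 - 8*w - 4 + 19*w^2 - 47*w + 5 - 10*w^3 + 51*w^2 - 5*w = -10*w^3 + 70*w^2 - 60*w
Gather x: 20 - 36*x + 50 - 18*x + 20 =90 - 54*x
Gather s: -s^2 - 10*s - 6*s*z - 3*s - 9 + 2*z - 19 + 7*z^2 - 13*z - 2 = -s^2 + s*(-6*z - 13) + 7*z^2 - 11*z - 30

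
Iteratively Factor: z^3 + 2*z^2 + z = (z)*(z^2 + 2*z + 1) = z*(z + 1)*(z + 1)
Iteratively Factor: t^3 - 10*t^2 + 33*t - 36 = (t - 4)*(t^2 - 6*t + 9) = (t - 4)*(t - 3)*(t - 3)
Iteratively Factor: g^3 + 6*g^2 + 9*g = (g + 3)*(g^2 + 3*g) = g*(g + 3)*(g + 3)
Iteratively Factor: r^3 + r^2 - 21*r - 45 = (r + 3)*(r^2 - 2*r - 15) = (r + 3)^2*(r - 5)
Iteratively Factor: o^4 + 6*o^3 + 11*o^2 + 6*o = (o)*(o^3 + 6*o^2 + 11*o + 6) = o*(o + 2)*(o^2 + 4*o + 3) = o*(o + 1)*(o + 2)*(o + 3)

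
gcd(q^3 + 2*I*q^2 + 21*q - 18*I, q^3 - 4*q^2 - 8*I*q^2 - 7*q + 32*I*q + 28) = q - I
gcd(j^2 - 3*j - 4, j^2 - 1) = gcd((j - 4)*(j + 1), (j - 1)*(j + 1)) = j + 1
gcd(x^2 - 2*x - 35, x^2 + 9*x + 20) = x + 5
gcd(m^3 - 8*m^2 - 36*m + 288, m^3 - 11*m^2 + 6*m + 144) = m^2 - 14*m + 48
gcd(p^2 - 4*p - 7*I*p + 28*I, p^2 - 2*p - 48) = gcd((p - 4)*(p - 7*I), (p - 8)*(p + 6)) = 1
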